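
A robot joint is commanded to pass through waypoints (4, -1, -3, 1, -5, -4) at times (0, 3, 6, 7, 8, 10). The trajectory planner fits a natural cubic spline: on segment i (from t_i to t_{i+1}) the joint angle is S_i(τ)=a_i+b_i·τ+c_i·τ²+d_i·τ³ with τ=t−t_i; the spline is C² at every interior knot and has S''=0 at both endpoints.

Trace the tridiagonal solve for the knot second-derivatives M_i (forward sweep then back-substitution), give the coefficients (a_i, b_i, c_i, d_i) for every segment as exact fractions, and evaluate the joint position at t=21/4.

  seg 0: a=4 b=-4369/3858 c=0 d=-229/3858
  seg 1: a=-1 b=-5276/1929 c=-687/1286 d=4721/11574
  seg 2: a=-3 b=19571/3858 c=2017/643 d=-16241/3858
  seg 3: a=1 b=-2474/1929 c=-12207/1286 d=18421/3858
  seg 4: a=-5 b=-22927/3858 c=3107/643 d=-3107/3858
S(21/4) = -428987/82304

Δ: Δ0=-5/3, Δ1=-2/3, Δ2=4, Δ3=-6, Δ4=1/2
row 1: diag=12, rhs=6; c'=1/4, d'=1/2
row 2: denom=8−3·1/4=29/4; d'=(28−3·1/2)/(29/4)=106/29
row 3: denom=4−1·4/29=112/29; d'=(-60−1·106/29)/(112/29)=-923/56
row 4: denom=6−1·29/112=643/112; d'=(39−1·-923/56)/(643/112)=6214/643
back: M4=6214/643
back: M3=-923/56−29/112·6214/643=-12207/643
back: M2=106/29−4/29·-12207/643=4034/643
back: M1=1/2−1/4·4034/643=-687/643
M: M0=0, M1=-687/643, M2=4034/643, M3=-12207/643, M4=6214/643, M5=0
seg 0: a=4, c=M0/2=0, d=(M1−M0)/(6·3)=-229/3858, b=Δ0−h0·(2M0+M1)/6=-4369/3858
seg 1: a=-1, c=M1/2=-687/1286, d=(M2−M1)/(6·3)=4721/11574, b=Δ1−h1·(2M1+M2)/6=-5276/1929
seg 2: a=-3, c=M2/2=2017/643, d=(M3−M2)/(6·1)=-16241/3858, b=Δ2−h2·(2M2+M3)/6=19571/3858
seg 3: a=1, c=M3/2=-12207/1286, d=(M4−M3)/(6·1)=18421/3858, b=Δ3−h3·(2M3+M4)/6=-2474/1929
seg 4: a=-5, c=M4/2=3107/643, d=(M5−M4)/(6·2)=-3107/3858, b=Δ4−h4·(2M4+M5)/6=-22927/3858
t_q=21/4 → seg 1, τ=9/4; S=-1+-5276/1929·τ+-687/1286·τ²+4721/11574·τ³=-428987/82304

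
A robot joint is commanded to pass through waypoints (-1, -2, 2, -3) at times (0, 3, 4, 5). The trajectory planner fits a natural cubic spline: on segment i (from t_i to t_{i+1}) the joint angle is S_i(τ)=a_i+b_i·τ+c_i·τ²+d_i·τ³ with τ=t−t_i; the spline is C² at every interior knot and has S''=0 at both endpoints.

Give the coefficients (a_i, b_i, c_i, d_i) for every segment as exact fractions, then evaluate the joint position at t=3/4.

  seg 0: a=-1 b=-268/93 c=0 d=79/279
  seg 1: a=-2 b=443/93 c=79/31 d=-308/93
  seg 2: a=2 b=-7/93 c=-229/31 d=229/93
S(3/4) = -6035/1984

Δ: Δ0=-1/3, Δ1=4, Δ2=-5
row 1: diag=8, rhs=26; c'=1/8, d'=13/4
row 2: denom=4−1·1/8=31/8; d'=(-54−1·13/4)/(31/8)=-458/31
back: M2=-458/31
back: M1=13/4−1/8·-458/31=158/31
M: M0=0, M1=158/31, M2=-458/31, M3=0
seg 0: a=-1, c=M0/2=0, d=(M1−M0)/(6·3)=79/279, b=Δ0−h0·(2M0+M1)/6=-268/93
seg 1: a=-2, c=M1/2=79/31, d=(M2−M1)/(6·1)=-308/93, b=Δ1−h1·(2M1+M2)/6=443/93
seg 2: a=2, c=M2/2=-229/31, d=(M3−M2)/(6·1)=229/93, b=Δ2−h2·(2M2+M3)/6=-7/93
t_q=3/4 → seg 0, τ=3/4; S=-1+-268/93·τ+0·τ²+79/279·τ³=-6035/1984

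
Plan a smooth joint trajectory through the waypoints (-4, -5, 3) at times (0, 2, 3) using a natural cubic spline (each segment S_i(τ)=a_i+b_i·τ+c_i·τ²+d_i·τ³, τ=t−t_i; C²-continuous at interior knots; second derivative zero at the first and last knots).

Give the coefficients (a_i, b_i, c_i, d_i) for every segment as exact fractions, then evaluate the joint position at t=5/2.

Δ: Δ0=-1/2, Δ1=8
row 1: diag=6, rhs=51; c'=1/6, d'=17/2
back: M1=17/2
M: M0=0, M1=17/2, M2=0
seg 0: a=-4, c=M0/2=0, d=(M1−M0)/(6·2)=17/24, b=Δ0−h0·(2M0+M1)/6=-10/3
seg 1: a=-5, c=M1/2=17/4, d=(M2−M1)/(6·1)=-17/12, b=Δ1−h1·(2M1+M2)/6=31/6
t_q=5/2 → seg 1, τ=1/2; S=-5+31/6·τ+17/4·τ²+-17/12·τ³=-49/32

  seg 0: a=-4 b=-10/3 c=0 d=17/24
  seg 1: a=-5 b=31/6 c=17/4 d=-17/12
S(5/2) = -49/32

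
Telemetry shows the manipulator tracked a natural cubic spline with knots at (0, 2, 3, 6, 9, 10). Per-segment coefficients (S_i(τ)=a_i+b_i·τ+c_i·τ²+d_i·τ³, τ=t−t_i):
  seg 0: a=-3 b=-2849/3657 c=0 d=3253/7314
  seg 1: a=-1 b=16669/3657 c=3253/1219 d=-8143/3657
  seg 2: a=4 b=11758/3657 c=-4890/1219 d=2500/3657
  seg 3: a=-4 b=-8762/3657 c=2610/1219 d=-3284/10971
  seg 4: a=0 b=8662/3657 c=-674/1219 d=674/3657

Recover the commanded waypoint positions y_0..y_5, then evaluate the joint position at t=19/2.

y_0 = S_0(0) = a_0 = -3
y_1 = S_1(0) = a_1 = -1
y_2 = S_2(0) = a_2 = 4
y_3 = S_3(0) = a_3 = -4
y_4 = S_4(0) = a_4 = 0
y_5 = S_4(1) = 2
t_q=19/2 is in segment 4 (τ=1/2); S_4(τ)=5213/4876

y_0=-3 y_1=-1 y_2=4 y_3=-4 y_4=0 y_5=2
S(19/2) = 5213/4876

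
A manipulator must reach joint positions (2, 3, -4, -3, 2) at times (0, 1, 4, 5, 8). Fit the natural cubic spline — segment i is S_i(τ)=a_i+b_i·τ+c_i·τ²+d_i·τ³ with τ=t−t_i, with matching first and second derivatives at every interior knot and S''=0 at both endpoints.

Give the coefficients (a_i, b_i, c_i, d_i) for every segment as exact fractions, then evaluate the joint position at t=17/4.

  seg 0: a=2 b=5/3 c=0 d=-2/3
  seg 1: a=3 b=-1/3 c=-2 d=4/9
  seg 2: a=-4 b=-1/3 c=2 d=-2/3
  seg 3: a=-3 b=5/3 c=0 d=0
S(17/4) = -127/32

Δ: Δ0=1, Δ1=-7/3, Δ2=1, Δ3=5/3
row 1: diag=8, rhs=-20; c'=3/8, d'=-5/2
row 2: denom=8−3·3/8=55/8; d'=(20−3·-5/2)/(55/8)=4
row 3: denom=8−1·8/55=432/55; d'=(4−1·4)/(432/55)=0
back: M3=0
back: M2=4−8/55·0=4
back: M1=-5/2−3/8·4=-4
M: M0=0, M1=-4, M2=4, M3=0, M4=0
seg 0: a=2, c=M0/2=0, d=(M1−M0)/(6·1)=-2/3, b=Δ0−h0·(2M0+M1)/6=5/3
seg 1: a=3, c=M1/2=-2, d=(M2−M1)/(6·3)=4/9, b=Δ1−h1·(2M1+M2)/6=-1/3
seg 2: a=-4, c=M2/2=2, d=(M3−M2)/(6·1)=-2/3, b=Δ2−h2·(2M2+M3)/6=-1/3
seg 3: a=-3, c=M3/2=0, d=(M4−M3)/(6·3)=0, b=Δ3−h3·(2M3+M4)/6=5/3
t_q=17/4 → seg 2, τ=1/4; S=-4+-1/3·τ+2·τ²+-2/3·τ³=-127/32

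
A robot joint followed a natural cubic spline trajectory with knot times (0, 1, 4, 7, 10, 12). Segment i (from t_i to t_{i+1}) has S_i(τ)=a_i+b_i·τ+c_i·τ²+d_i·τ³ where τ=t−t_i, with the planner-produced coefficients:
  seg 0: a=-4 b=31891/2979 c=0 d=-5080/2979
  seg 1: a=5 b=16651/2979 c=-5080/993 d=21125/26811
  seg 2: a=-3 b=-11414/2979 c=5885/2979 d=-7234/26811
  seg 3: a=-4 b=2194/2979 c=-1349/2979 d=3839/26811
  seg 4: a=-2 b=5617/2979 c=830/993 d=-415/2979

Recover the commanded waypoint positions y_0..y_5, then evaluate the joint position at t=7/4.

y_0 = S_0(0) = a_0 = -4
y_1 = S_1(0) = a_1 = 5
y_2 = S_2(0) = a_2 = -3
y_3 = S_3(0) = a_3 = -4
y_4 = S_4(0) = a_4 = -2
y_5 = S_4(2) = 4
t_q=7/4 is in segment 1 (τ=3/4); S_1(τ)=140807/21184

y_0=-4 y_1=5 y_2=-3 y_3=-4 y_4=-2 y_5=4
S(7/4) = 140807/21184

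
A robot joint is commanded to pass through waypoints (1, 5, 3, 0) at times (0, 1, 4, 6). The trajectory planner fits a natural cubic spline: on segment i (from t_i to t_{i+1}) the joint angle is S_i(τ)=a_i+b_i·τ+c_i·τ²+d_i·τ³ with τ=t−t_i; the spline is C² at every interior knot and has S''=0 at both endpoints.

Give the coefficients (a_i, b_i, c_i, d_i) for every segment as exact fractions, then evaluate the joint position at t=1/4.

  seg 0: a=1 b=1969/426 c=0 d=-265/426
  seg 1: a=5 b=587/213 c=-265/142 d=103/426
  seg 2: a=3 b=-815/426 c=22/71 d=-11/213
S(1/4) = 19501/9088

Δ: Δ0=4, Δ1=-2/3, Δ2=-3/2
row 1: diag=8, rhs=-28; c'=3/8, d'=-7/2
row 2: denom=10−3·3/8=71/8; d'=(-5−3·-7/2)/(71/8)=44/71
back: M2=44/71
back: M1=-7/2−3/8·44/71=-265/71
M: M0=0, M1=-265/71, M2=44/71, M3=0
seg 0: a=1, c=M0/2=0, d=(M1−M0)/(6·1)=-265/426, b=Δ0−h0·(2M0+M1)/6=1969/426
seg 1: a=5, c=M1/2=-265/142, d=(M2−M1)/(6·3)=103/426, b=Δ1−h1·(2M1+M2)/6=587/213
seg 2: a=3, c=M2/2=22/71, d=(M3−M2)/(6·2)=-11/213, b=Δ2−h2·(2M2+M3)/6=-815/426
t_q=1/4 → seg 0, τ=1/4; S=1+1969/426·τ+0·τ²+-265/426·τ³=19501/9088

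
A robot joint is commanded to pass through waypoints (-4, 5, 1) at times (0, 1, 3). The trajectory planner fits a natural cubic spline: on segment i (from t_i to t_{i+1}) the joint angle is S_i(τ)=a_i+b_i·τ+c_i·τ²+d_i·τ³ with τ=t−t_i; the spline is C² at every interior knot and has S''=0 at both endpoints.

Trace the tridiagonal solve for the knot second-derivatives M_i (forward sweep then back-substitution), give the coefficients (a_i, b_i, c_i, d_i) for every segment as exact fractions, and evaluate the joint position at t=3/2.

  seg 0: a=-4 b=65/6 c=0 d=-11/6
  seg 1: a=5 b=16/3 c=-11/2 d=11/12
S(3/2) = 205/32

Δ: Δ0=9, Δ1=-2
row 1: diag=6, rhs=-66; c'=1/3, d'=-11
back: M1=-11
M: M0=0, M1=-11, M2=0
seg 0: a=-4, c=M0/2=0, d=(M1−M0)/(6·1)=-11/6, b=Δ0−h0·(2M0+M1)/6=65/6
seg 1: a=5, c=M1/2=-11/2, d=(M2−M1)/(6·2)=11/12, b=Δ1−h1·(2M1+M2)/6=16/3
t_q=3/2 → seg 1, τ=1/2; S=5+16/3·τ+-11/2·τ²+11/12·τ³=205/32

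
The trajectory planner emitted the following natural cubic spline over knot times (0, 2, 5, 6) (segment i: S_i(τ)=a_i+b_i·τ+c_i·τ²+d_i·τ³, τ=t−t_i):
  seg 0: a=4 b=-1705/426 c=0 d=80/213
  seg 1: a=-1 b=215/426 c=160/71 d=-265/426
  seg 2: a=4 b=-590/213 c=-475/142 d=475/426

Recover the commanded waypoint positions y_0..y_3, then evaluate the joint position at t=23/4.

y_0 = S_0(0) = a_0 = 4
y_1 = S_1(0) = a_1 = -1
y_2 = S_2(0) = a_2 = 4
y_3 = S_2(1) = -1
t_q=23/4 is in segment 2 (τ=3/4); S_2(τ)=4647/9088

y_0=4 y_1=-1 y_2=4 y_3=-1
S(23/4) = 4647/9088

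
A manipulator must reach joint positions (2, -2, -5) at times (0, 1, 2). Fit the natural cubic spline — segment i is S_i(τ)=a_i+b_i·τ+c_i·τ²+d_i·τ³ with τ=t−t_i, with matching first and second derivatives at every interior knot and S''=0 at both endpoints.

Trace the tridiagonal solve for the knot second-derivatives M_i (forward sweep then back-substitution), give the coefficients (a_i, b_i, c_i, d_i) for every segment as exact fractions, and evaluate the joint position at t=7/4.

Δ: Δ0=-4, Δ1=-3
row 1: diag=4, rhs=6; c'=1/4, d'=3/2
back: M1=3/2
M: M0=0, M1=3/2, M2=0
seg 0: a=2, c=M0/2=0, d=(M1−M0)/(6·1)=1/4, b=Δ0−h0·(2M0+M1)/6=-17/4
seg 1: a=-2, c=M1/2=3/4, d=(M2−M1)/(6·1)=-1/4, b=Δ1−h1·(2M1+M2)/6=-7/2
t_q=7/4 → seg 1, τ=3/4; S=-2+-7/2·τ+3/4·τ²+-1/4·τ³=-1103/256

  seg 0: a=2 b=-17/4 c=0 d=1/4
  seg 1: a=-2 b=-7/2 c=3/4 d=-1/4
S(7/4) = -1103/256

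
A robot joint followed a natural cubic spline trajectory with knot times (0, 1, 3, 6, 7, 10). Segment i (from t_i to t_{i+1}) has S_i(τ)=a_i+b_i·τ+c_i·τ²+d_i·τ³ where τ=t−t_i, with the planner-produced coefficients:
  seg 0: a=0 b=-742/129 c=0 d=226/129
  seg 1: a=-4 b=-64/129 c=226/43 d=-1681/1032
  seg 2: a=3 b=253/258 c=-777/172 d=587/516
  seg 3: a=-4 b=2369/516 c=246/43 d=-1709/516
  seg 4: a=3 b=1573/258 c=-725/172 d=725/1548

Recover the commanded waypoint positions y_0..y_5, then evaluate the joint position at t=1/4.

y_0 = S_0(0) = a_0 = 0
y_1 = S_1(0) = a_1 = -4
y_2 = S_2(0) = a_2 = 3
y_3 = S_3(0) = a_3 = -4
y_4 = S_4(0) = a_4 = 3
y_5 = S_4(3) = -4
t_q=1/4 is in segment 0 (τ=1/4); S_0(τ)=-1941/1376

y_0=0 y_1=-4 y_2=3 y_3=-4 y_4=3 y_5=-4
S(1/4) = -1941/1376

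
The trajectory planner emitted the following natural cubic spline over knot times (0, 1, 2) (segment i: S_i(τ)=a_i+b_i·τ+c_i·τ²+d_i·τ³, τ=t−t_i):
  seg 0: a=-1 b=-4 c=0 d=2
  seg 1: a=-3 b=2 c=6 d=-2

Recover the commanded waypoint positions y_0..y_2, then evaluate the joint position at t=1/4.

y_0 = S_0(0) = a_0 = -1
y_1 = S_1(0) = a_1 = -3
y_2 = S_1(1) = 3
t_q=1/4 is in segment 0 (τ=1/4); S_0(τ)=-63/32

y_0=-1 y_1=-3 y_2=3
S(1/4) = -63/32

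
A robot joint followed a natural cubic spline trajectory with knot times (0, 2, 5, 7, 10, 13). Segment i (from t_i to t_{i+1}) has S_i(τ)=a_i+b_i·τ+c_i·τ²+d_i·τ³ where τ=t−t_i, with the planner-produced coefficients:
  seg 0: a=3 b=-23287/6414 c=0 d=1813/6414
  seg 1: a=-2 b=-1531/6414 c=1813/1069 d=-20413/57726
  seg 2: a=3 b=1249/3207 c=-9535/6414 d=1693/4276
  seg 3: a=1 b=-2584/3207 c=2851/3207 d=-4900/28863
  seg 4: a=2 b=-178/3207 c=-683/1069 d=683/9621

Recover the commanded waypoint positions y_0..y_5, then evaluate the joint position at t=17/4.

y_0=3 y_1=-2 y_2=3 y_3=1 y_4=2 y_5=-2
S(17/4) = 276521/136832

y_0 = S_0(0) = a_0 = 3
y_1 = S_1(0) = a_1 = -2
y_2 = S_2(0) = a_2 = 3
y_3 = S_3(0) = a_3 = 1
y_4 = S_4(0) = a_4 = 2
y_5 = S_4(3) = -2
t_q=17/4 is in segment 1 (τ=9/4); S_1(τ)=276521/136832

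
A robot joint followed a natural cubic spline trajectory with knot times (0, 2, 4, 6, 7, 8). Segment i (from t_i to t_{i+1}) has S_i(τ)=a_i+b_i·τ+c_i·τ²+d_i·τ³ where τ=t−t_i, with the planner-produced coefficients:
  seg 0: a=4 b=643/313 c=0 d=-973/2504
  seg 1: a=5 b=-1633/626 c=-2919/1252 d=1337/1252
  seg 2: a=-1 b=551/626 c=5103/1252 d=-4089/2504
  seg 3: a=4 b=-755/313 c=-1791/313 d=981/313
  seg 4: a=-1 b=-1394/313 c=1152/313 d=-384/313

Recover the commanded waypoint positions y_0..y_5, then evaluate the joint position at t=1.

y_0 = S_0(0) = a_0 = 4
y_1 = S_1(0) = a_1 = 5
y_2 = S_2(0) = a_2 = -1
y_3 = S_3(0) = a_3 = 4
y_4 = S_4(0) = a_4 = -1
y_5 = S_4(1) = -3
t_q=1 is in segment 0 (τ=1); S_0(τ)=14187/2504

y_0=4 y_1=5 y_2=-1 y_3=4 y_4=-1 y_5=-3
S(1) = 14187/2504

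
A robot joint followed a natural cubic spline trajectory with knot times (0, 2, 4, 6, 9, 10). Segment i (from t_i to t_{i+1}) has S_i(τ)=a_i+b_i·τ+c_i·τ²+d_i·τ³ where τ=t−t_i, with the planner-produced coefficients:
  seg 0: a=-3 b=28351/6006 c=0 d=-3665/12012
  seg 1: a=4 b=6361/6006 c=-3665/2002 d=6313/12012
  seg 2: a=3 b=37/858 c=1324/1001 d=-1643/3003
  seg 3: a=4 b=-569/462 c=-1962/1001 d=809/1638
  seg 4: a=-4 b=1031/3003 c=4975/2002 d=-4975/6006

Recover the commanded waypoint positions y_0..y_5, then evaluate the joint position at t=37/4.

y_0=-3 y_1=4 y_2=3 y_3=4 y_4=-4 y_5=-2
S(37/4) = -69039/18304

y_0 = S_0(0) = a_0 = -3
y_1 = S_1(0) = a_1 = 4
y_2 = S_2(0) = a_2 = 3
y_3 = S_3(0) = a_3 = 4
y_4 = S_4(0) = a_4 = -4
y_5 = S_4(1) = -2
t_q=37/4 is in segment 4 (τ=1/4); S_4(τ)=-69039/18304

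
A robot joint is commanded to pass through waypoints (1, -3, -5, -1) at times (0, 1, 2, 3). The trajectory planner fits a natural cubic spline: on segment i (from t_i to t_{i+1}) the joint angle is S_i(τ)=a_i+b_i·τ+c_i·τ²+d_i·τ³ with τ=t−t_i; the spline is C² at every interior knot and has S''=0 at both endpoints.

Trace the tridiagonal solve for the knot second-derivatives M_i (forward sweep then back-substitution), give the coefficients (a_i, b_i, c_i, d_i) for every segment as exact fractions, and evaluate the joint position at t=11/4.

  seg 0: a=1 b=-62/15 c=0 d=2/15
  seg 1: a=-3 b=-56/15 c=2/5 d=4/3
  seg 2: a=-5 b=16/15 c=22/5 d=-22/15
S(11/4) = -75/32

Δ: Δ0=-4, Δ1=-2, Δ2=4
row 1: diag=4, rhs=12; c'=1/4, d'=3
row 2: denom=4−1·1/4=15/4; d'=(36−1·3)/(15/4)=44/5
back: M2=44/5
back: M1=3−1/4·44/5=4/5
M: M0=0, M1=4/5, M2=44/5, M3=0
seg 0: a=1, c=M0/2=0, d=(M1−M0)/(6·1)=2/15, b=Δ0−h0·(2M0+M1)/6=-62/15
seg 1: a=-3, c=M1/2=2/5, d=(M2−M1)/(6·1)=4/3, b=Δ1−h1·(2M1+M2)/6=-56/15
seg 2: a=-5, c=M2/2=22/5, d=(M3−M2)/(6·1)=-22/15, b=Δ2−h2·(2M2+M3)/6=16/15
t_q=11/4 → seg 2, τ=3/4; S=-5+16/15·τ+22/5·τ²+-22/15·τ³=-75/32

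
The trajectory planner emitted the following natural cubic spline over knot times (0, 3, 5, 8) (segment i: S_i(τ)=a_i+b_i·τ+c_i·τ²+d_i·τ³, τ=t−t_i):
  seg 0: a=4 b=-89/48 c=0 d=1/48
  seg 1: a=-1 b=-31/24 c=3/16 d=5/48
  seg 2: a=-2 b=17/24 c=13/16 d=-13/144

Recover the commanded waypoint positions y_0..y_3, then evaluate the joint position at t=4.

y_0 = S_0(0) = a_0 = 4
y_1 = S_1(0) = a_1 = -1
y_2 = S_2(0) = a_2 = -2
y_3 = S_2(3) = 5
t_q=4 is in segment 1 (τ=1); S_1(τ)=-2

y_0=4 y_1=-1 y_2=-2 y_3=5
S(4) = -2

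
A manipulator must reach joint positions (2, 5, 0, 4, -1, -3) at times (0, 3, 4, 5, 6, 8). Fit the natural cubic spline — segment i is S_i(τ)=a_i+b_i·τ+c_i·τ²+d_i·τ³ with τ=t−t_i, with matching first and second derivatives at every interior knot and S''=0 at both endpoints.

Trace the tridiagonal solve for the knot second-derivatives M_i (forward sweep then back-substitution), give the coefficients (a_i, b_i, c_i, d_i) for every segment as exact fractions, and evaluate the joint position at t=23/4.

Δ: Δ0=1, Δ1=-5, Δ2=4, Δ3=-5, Δ4=-1
row 1: diag=8, rhs=-36; c'=1/8, d'=-9/2
row 2: denom=4−1·1/8=31/8; d'=(54−1·-9/2)/(31/8)=468/31
row 3: denom=4−1·8/31=116/31; d'=(-54−1·468/31)/(116/31)=-1071/58
row 4: denom=6−1·31/116=665/116; d'=(24−1·-1071/58)/(665/116)=4926/665
back: M4=4926/665
back: M3=-1071/58−31/116·4926/665=-13596/665
back: M2=468/31−8/31·-13596/665=13548/665
back: M1=-9/2−1/8·13548/665=-4686/665
M: M0=0, M1=-4686/665, M2=13548/665, M3=-13596/665, M4=4926/665, M5=0
seg 0: a=2, c=M0/2=0, d=(M1−M0)/(6·3)=-781/1995, b=Δ0−h0·(2M0+M1)/6=3008/665
seg 1: a=5, c=M1/2=-2343/665, d=(M2−M1)/(6·1)=3039/665, b=Δ1−h1·(2M1+M2)/6=-4021/665
seg 2: a=0, c=M2/2=6774/665, d=(M3−M2)/(6·1)=-4524/665, b=Δ2−h2·(2M2+M3)/6=82/133
seg 3: a=4, c=M3/2=-6798/665, d=(M4−M3)/(6·1)=441/95, b=Δ3−h3·(2M3+M4)/6=386/665
seg 4: a=-1, c=M4/2=2463/665, d=(M5−M4)/(6·2)=-821/1330, b=Δ4−h4·(2M4+M5)/6=-3949/665
t_q=23/4 → seg 3, τ=3/4; S=4+386/665·τ+-6798/665·τ²+441/95·τ³=27389/42560

  seg 0: a=2 b=3008/665 c=0 d=-781/1995
  seg 1: a=5 b=-4021/665 c=-2343/665 d=3039/665
  seg 2: a=0 b=82/133 c=6774/665 d=-4524/665
  seg 3: a=4 b=386/665 c=-6798/665 d=441/95
  seg 4: a=-1 b=-3949/665 c=2463/665 d=-821/1330
S(23/4) = 27389/42560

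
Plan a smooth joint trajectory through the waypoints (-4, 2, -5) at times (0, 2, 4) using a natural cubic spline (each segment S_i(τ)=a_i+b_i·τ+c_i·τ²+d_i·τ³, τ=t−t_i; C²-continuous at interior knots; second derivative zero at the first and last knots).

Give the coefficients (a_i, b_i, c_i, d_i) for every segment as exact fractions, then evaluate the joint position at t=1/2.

Δ: Δ0=3, Δ1=-7/2
row 1: diag=8, rhs=-39; c'=1/4, d'=-39/8
back: M1=-39/8
M: M0=0, M1=-39/8, M2=0
seg 0: a=-4, c=M0/2=0, d=(M1−M0)/(6·2)=-13/32, b=Δ0−h0·(2M0+M1)/6=37/8
seg 1: a=2, c=M1/2=-39/16, d=(M2−M1)/(6·2)=13/32, b=Δ1−h1·(2M1+M2)/6=-1/4
t_q=1/2 → seg 0, τ=1/2; S=-4+37/8·τ+0·τ²+-13/32·τ³=-445/256

  seg 0: a=-4 b=37/8 c=0 d=-13/32
  seg 1: a=2 b=-1/4 c=-39/16 d=13/32
S(1/2) = -445/256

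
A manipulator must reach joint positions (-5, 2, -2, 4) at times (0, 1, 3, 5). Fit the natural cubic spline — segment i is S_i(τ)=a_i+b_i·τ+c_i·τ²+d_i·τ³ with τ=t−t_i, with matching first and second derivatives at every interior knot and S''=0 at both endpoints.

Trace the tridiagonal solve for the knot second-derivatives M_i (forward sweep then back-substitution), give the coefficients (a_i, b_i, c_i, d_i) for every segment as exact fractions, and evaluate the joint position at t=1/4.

  seg 0: a=-5 b=195/22 c=0 d=-41/22
  seg 1: a=2 b=36/11 c=-123/22 d=65/44
  seg 2: a=-2 b=-15/11 c=36/11 d=-6/11
S(1/4) = -3961/1408

Δ: Δ0=7, Δ1=-2, Δ2=3
row 1: diag=6, rhs=-54; c'=1/3, d'=-9
row 2: denom=8−2·1/3=22/3; d'=(30−2·-9)/(22/3)=72/11
back: M2=72/11
back: M1=-9−1/3·72/11=-123/11
M: M0=0, M1=-123/11, M2=72/11, M3=0
seg 0: a=-5, c=M0/2=0, d=(M1−M0)/(6·1)=-41/22, b=Δ0−h0·(2M0+M1)/6=195/22
seg 1: a=2, c=M1/2=-123/22, d=(M2−M1)/(6·2)=65/44, b=Δ1−h1·(2M1+M2)/6=36/11
seg 2: a=-2, c=M2/2=36/11, d=(M3−M2)/(6·2)=-6/11, b=Δ2−h2·(2M2+M3)/6=-15/11
t_q=1/4 → seg 0, τ=1/4; S=-5+195/22·τ+0·τ²+-41/22·τ³=-3961/1408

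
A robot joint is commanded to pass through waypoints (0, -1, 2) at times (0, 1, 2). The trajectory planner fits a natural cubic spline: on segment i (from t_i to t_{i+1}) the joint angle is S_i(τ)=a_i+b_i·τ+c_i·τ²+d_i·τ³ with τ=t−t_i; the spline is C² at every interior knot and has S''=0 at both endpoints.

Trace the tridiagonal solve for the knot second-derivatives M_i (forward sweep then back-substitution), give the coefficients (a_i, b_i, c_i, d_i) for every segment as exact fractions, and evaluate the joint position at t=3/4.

Δ: Δ0=-1, Δ1=3
row 1: diag=4, rhs=24; c'=1/4, d'=6
back: M1=6
M: M0=0, M1=6, M2=0
seg 0: a=0, c=M0/2=0, d=(M1−M0)/(6·1)=1, b=Δ0−h0·(2M0+M1)/6=-2
seg 1: a=-1, c=M1/2=3, d=(M2−M1)/(6·1)=-1, b=Δ1−h1·(2M1+M2)/6=1
t_q=3/4 → seg 0, τ=3/4; S=0+-2·τ+0·τ²+1·τ³=-69/64

  seg 0: a=0 b=-2 c=0 d=1
  seg 1: a=-1 b=1 c=3 d=-1
S(3/4) = -69/64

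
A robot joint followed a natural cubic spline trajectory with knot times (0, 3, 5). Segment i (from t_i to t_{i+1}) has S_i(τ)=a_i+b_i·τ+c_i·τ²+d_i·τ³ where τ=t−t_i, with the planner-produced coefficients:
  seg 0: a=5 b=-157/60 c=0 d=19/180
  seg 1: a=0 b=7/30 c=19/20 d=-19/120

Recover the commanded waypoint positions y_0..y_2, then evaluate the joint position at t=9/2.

y_0 = S_0(0) = a_0 = 5
y_1 = S_1(0) = a_1 = 0
y_2 = S_1(2) = 3
t_q=9/2 is in segment 1 (τ=3/2); S_1(τ)=125/64

y_0=5 y_1=0 y_2=3
S(9/2) = 125/64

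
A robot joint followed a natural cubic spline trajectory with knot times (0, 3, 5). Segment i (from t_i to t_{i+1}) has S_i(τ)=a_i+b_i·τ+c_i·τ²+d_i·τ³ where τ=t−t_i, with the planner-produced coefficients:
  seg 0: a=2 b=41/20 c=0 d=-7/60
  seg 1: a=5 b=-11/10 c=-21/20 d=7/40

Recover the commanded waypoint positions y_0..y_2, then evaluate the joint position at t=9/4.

y_0=2 y_1=5 y_2=0
S(9/4) = 6763/1280

y_0 = S_0(0) = a_0 = 2
y_1 = S_1(0) = a_1 = 5
y_2 = S_1(2) = 0
t_q=9/4 is in segment 0 (τ=9/4); S_0(τ)=6763/1280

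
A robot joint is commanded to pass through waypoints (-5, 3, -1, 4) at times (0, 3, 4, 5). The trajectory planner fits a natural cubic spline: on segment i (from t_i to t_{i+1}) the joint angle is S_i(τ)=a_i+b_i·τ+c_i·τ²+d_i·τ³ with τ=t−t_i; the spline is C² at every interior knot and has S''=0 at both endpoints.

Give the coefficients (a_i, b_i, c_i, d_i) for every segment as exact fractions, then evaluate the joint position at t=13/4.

  seg 0: a=-5 b=569/93 c=0 d=-107/279
  seg 1: a=3 b=-394/93 c=-107/31 d=343/93
  seg 2: a=-1 b=-7/93 c=236/31 d=-236/93
S(13/4) = 3537/1984

Δ: Δ0=8/3, Δ1=-4, Δ2=5
row 1: diag=8, rhs=-40; c'=1/8, d'=-5
row 2: denom=4−1·1/8=31/8; d'=(54−1·-5)/(31/8)=472/31
back: M2=472/31
back: M1=-5−1/8·472/31=-214/31
M: M0=0, M1=-214/31, M2=472/31, M3=0
seg 0: a=-5, c=M0/2=0, d=(M1−M0)/(6·3)=-107/279, b=Δ0−h0·(2M0+M1)/6=569/93
seg 1: a=3, c=M1/2=-107/31, d=(M2−M1)/(6·1)=343/93, b=Δ1−h1·(2M1+M2)/6=-394/93
seg 2: a=-1, c=M2/2=236/31, d=(M3−M2)/(6·1)=-236/93, b=Δ2−h2·(2M2+M3)/6=-7/93
t_q=13/4 → seg 1, τ=1/4; S=3+-394/93·τ+-107/31·τ²+343/93·τ³=3537/1984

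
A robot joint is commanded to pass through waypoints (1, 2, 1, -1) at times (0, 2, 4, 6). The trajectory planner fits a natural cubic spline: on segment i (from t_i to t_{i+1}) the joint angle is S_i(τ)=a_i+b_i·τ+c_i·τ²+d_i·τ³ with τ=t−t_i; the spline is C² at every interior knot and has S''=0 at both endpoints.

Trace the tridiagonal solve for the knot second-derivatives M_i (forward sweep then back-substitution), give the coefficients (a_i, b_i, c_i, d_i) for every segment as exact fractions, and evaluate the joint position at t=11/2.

  seg 0: a=1 b=11/15 c=0 d=-7/120
  seg 1: a=2 b=1/30 c=-7/20 d=1/24
  seg 2: a=1 b=-13/15 c=-1/10 d=1/60
S(11/2) = -15/32

Δ: Δ0=1/2, Δ1=-1/2, Δ2=-1
row 1: diag=8, rhs=-6; c'=1/4, d'=-3/4
row 2: denom=8−2·1/4=15/2; d'=(-3−2·-3/4)/(15/2)=-1/5
back: M2=-1/5
back: M1=-3/4−1/4·-1/5=-7/10
M: M0=0, M1=-7/10, M2=-1/5, M3=0
seg 0: a=1, c=M0/2=0, d=(M1−M0)/(6·2)=-7/120, b=Δ0−h0·(2M0+M1)/6=11/15
seg 1: a=2, c=M1/2=-7/20, d=(M2−M1)/(6·2)=1/24, b=Δ1−h1·(2M1+M2)/6=1/30
seg 2: a=1, c=M2/2=-1/10, d=(M3−M2)/(6·2)=1/60, b=Δ2−h2·(2M2+M3)/6=-13/15
t_q=11/2 → seg 2, τ=3/2; S=1+-13/15·τ+-1/10·τ²+1/60·τ³=-15/32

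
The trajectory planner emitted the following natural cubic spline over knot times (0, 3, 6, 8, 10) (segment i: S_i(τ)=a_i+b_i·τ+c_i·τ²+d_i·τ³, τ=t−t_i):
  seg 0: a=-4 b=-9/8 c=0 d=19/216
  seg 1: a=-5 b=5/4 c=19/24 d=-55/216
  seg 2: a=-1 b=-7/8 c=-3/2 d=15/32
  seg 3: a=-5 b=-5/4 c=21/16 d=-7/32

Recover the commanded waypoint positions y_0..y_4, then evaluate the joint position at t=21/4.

y_0=-4 y_1=-5 y_2=-1 y_3=-5 y_4=-4
S(21/4) = -553/512

y_0 = S_0(0) = a_0 = -4
y_1 = S_1(0) = a_1 = -5
y_2 = S_2(0) = a_2 = -1
y_3 = S_3(0) = a_3 = -5
y_4 = S_3(2) = -4
t_q=21/4 is in segment 1 (τ=9/4); S_1(τ)=-553/512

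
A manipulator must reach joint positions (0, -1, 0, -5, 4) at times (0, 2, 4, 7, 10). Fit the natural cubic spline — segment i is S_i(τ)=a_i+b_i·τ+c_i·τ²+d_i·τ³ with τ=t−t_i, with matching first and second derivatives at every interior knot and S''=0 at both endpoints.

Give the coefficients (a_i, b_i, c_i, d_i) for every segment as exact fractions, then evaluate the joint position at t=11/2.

  seg 0: a=0 b=-401/420 c=0 d=191/1680
  seg 1: a=-1 b=43/105 c=191/280 d=-107/336
  seg 2: a=0 b=-41/60 c=-43/35 d=227/756
  seg 3: a=-5 b=11/210 c=619/420 d=-619/3780
S(11/2) = -3109/1120

Δ: Δ0=-1/2, Δ1=1/2, Δ2=-5/3, Δ3=3
row 1: diag=8, rhs=6; c'=1/4, d'=3/4
row 2: denom=10−2·1/4=19/2; d'=(-13−2·3/4)/(19/2)=-29/19
row 3: denom=12−3·6/19=210/19; d'=(28−3·-29/19)/(210/19)=619/210
back: M3=619/210
back: M2=-29/19−6/19·619/210=-86/35
back: M1=3/4−1/4·-86/35=191/140
M: M0=0, M1=191/140, M2=-86/35, M3=619/210, M4=0
seg 0: a=0, c=M0/2=0, d=(M1−M0)/(6·2)=191/1680, b=Δ0−h0·(2M0+M1)/6=-401/420
seg 1: a=-1, c=M1/2=191/280, d=(M2−M1)/(6·2)=-107/336, b=Δ1−h1·(2M1+M2)/6=43/105
seg 2: a=0, c=M2/2=-43/35, d=(M3−M2)/(6·3)=227/756, b=Δ2−h2·(2M2+M3)/6=-41/60
seg 3: a=-5, c=M3/2=619/420, d=(M4−M3)/(6·3)=-619/3780, b=Δ3−h3·(2M3+M4)/6=11/210
t_q=11/2 → seg 2, τ=3/2; S=0+-41/60·τ+-43/35·τ²+227/756·τ³=-3109/1120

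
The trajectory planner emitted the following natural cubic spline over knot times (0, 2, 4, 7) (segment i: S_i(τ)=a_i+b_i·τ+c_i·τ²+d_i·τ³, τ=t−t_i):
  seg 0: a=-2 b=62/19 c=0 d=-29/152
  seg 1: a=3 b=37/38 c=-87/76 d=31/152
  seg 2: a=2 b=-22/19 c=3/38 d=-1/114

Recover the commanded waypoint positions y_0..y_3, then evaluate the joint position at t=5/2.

y_0 = S_0(0) = a_0 = -2
y_1 = S_1(0) = a_1 = 3
y_2 = S_2(0) = a_2 = 2
y_3 = S_2(3) = -1
t_q=5/2 is in segment 1 (τ=1/2); S_1(τ)=3923/1216

y_0=-2 y_1=3 y_2=2 y_3=-1
S(5/2) = 3923/1216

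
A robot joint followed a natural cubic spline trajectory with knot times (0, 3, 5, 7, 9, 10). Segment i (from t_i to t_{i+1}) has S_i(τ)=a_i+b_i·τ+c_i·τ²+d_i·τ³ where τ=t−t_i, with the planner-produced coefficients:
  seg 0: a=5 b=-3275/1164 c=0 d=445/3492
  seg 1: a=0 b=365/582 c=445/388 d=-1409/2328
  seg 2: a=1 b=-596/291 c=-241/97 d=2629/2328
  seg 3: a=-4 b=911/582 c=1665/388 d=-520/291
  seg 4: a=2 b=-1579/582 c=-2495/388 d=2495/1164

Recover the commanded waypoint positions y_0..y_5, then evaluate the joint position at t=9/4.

y_0 = S_0(0) = a_0 = 5
y_1 = S_1(0) = a_1 = 0
y_2 = S_2(0) = a_2 = 1
y_3 = S_3(0) = a_3 = -4
y_4 = S_4(0) = a_4 = 2
y_5 = S_4(1) = -5
t_q=9/4 is in segment 0 (τ=9/4); S_0(τ)=3005/24832

y_0=5 y_1=0 y_2=1 y_3=-4 y_4=2 y_5=-5
S(9/4) = 3005/24832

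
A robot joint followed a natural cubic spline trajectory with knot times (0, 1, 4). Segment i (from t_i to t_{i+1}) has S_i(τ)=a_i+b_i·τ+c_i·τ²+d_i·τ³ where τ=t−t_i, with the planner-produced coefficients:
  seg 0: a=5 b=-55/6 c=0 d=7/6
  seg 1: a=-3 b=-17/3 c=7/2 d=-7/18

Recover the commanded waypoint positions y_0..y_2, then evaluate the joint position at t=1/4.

y_0 = S_0(0) = a_0 = 5
y_1 = S_1(0) = a_1 = -3
y_2 = S_1(3) = 1
t_q=1/4 is in segment 0 (τ=1/4); S_0(τ)=349/128

y_0=5 y_1=-3 y_2=1
S(1/4) = 349/128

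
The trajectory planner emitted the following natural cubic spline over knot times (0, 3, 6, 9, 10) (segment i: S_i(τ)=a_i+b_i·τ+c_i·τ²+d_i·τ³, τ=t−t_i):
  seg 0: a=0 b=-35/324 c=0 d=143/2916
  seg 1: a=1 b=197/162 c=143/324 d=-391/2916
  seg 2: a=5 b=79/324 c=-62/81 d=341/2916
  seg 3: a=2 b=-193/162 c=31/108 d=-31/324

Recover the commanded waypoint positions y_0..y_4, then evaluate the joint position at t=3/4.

y_0 = S_0(0) = a_0 = 0
y_1 = S_1(0) = a_1 = 1
y_2 = S_2(0) = a_2 = 5
y_3 = S_3(0) = a_3 = 2
y_4 = S_3(1) = 1
t_q=3/4 is in segment 0 (τ=3/4); S_0(τ)=-139/2304

y_0=0 y_1=1 y_2=5 y_3=2 y_4=1
S(3/4) = -139/2304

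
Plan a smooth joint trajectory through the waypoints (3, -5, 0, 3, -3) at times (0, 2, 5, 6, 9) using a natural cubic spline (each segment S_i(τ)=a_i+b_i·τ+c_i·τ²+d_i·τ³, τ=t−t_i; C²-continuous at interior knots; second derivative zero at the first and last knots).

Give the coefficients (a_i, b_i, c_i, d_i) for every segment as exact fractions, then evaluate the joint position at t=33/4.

Δ: Δ0=-4, Δ1=5/3, Δ2=3, Δ3=-2
row 1: diag=10, rhs=34; c'=3/10, d'=17/5
row 2: denom=8−3·3/10=71/10; d'=(8−3·17/5)/(71/10)=-22/71
row 3: denom=8−1·10/71=558/71; d'=(-30−1·-22/71)/(558/71)=-34/9
back: M3=-34/9
back: M2=-22/71−10/71·-34/9=2/9
back: M1=17/5−3/10·2/9=10/3
M: M0=0, M1=10/3, M2=2/9, M3=-34/9, M4=0
seg 0: a=3, c=M0/2=0, d=(M1−M0)/(6·2)=5/18, b=Δ0−h0·(2M0+M1)/6=-46/9
seg 1: a=-5, c=M1/2=5/3, d=(M2−M1)/(6·3)=-14/81, b=Δ1−h1·(2M1+M2)/6=-16/9
seg 2: a=0, c=M2/2=1/9, d=(M3−M2)/(6·1)=-2/3, b=Δ2−h2·(2M2+M3)/6=32/9
seg 3: a=3, c=M3/2=-17/9, d=(M4−M3)/(6·3)=17/81, b=Δ3−h3·(2M3+M4)/6=16/9
t_q=33/4 → seg 3, τ=9/4; S=3+16/9·τ+-17/9·τ²+17/81·τ³=-11/64

  seg 0: a=3 b=-46/9 c=0 d=5/18
  seg 1: a=-5 b=-16/9 c=5/3 d=-14/81
  seg 2: a=0 b=32/9 c=1/9 d=-2/3
  seg 3: a=3 b=16/9 c=-17/9 d=17/81
S(33/4) = -11/64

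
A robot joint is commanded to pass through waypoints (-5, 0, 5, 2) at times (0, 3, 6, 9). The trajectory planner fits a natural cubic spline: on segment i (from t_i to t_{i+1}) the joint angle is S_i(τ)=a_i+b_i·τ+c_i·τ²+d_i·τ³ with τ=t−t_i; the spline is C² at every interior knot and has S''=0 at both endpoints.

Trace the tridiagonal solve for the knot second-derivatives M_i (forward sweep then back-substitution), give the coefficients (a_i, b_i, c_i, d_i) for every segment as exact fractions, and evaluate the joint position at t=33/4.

  seg 0: a=-5 b=67/45 c=0 d=8/405
  seg 1: a=0 b=91/45 c=8/45 d=-8/81
  seg 2: a=5 b=19/45 c=-32/45 d=32/405
S(33/4) = 13/4

Δ: Δ0=5/3, Δ1=5/3, Δ2=-1
row 1: diag=12, rhs=0; c'=1/4, d'=0
row 2: denom=12−3·1/4=45/4; d'=(-16−3·0)/(45/4)=-64/45
back: M2=-64/45
back: M1=0−1/4·-64/45=16/45
M: M0=0, M1=16/45, M2=-64/45, M3=0
seg 0: a=-5, c=M0/2=0, d=(M1−M0)/(6·3)=8/405, b=Δ0−h0·(2M0+M1)/6=67/45
seg 1: a=0, c=M1/2=8/45, d=(M2−M1)/(6·3)=-8/81, b=Δ1−h1·(2M1+M2)/6=91/45
seg 2: a=5, c=M2/2=-32/45, d=(M3−M2)/(6·3)=32/405, b=Δ2−h2·(2M2+M3)/6=19/45
t_q=33/4 → seg 2, τ=9/4; S=5+19/45·τ+-32/45·τ²+32/405·τ³=13/4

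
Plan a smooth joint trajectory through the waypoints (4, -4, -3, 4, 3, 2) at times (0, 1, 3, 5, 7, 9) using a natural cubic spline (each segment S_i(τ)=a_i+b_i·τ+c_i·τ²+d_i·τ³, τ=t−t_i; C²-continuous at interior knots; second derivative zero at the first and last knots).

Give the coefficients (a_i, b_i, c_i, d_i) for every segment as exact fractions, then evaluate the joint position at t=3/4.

Δ: Δ0=-8, Δ1=1/2, Δ2=7/2, Δ3=-1/2, Δ4=-1/2
row 1: diag=6, rhs=51; c'=1/3, d'=17/2
row 2: denom=8−2·1/3=22/3; d'=(18−2·17/2)/(22/3)=3/22
row 3: denom=8−2·3/11=82/11; d'=(-24−2·3/22)/(82/11)=-267/82
row 4: denom=8−2·11/41=306/41; d'=(0−2·-267/82)/(306/41)=89/102
back: M4=89/102
back: M3=-267/82−11/41·89/102=-178/51
back: M2=3/22−3/11·-178/51=37/34
back: M1=17/2−1/3·37/34=415/51
M: M0=0, M1=415/51, M2=37/34, M3=-178/51, M4=89/102, M5=0
seg 0: a=4, c=M0/2=0, d=(M1−M0)/(6·1)=415/306, b=Δ0−h0·(2M0+M1)/6=-2863/306
seg 1: a=-4, c=M1/2=415/102, d=(M2−M1)/(6·2)=-719/1224, b=Δ1−h1·(2M1+M2)/6=-809/153
seg 2: a=-3, c=M2/2=37/68, d=(M3−M2)/(6·2)=-467/1224, b=Δ2−h2·(2M2+M3)/6=1205/306
seg 3: a=4, c=M3/2=-89/51, d=(M4−M3)/(6·2)=445/1224, b=Δ3−h3·(2M3+M4)/6=235/153
seg 4: a=3, c=M4/2=89/204, d=(M5−M4)/(6·2)=-89/1224, b=Δ4−h4·(2M4+M5)/6=-331/306
t_q=3/4 → seg 0, τ=3/4; S=4+-2863/306·τ+0·τ²+415/306·τ³=-15961/6528

  seg 0: a=4 b=-2863/306 c=0 d=415/306
  seg 1: a=-4 b=-809/153 c=415/102 d=-719/1224
  seg 2: a=-3 b=1205/306 c=37/68 d=-467/1224
  seg 3: a=4 b=235/153 c=-89/51 d=445/1224
  seg 4: a=3 b=-331/306 c=89/204 d=-89/1224
S(3/4) = -15961/6528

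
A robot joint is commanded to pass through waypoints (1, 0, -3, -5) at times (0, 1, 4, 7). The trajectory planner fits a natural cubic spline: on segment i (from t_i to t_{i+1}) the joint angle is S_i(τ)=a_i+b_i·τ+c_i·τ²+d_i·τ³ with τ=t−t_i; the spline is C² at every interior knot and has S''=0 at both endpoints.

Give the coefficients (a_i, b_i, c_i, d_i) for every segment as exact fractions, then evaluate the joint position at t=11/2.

Δ: Δ0=-1, Δ1=-1, Δ2=-2/3
row 1: diag=8, rhs=0; c'=3/8, d'=0
row 2: denom=12−3·3/8=87/8; d'=(2−3·0)/(87/8)=16/87
back: M2=16/87
back: M1=0−3/8·16/87=-2/29
M: M0=0, M1=-2/29, M2=16/87, M3=0
seg 0: a=1, c=M0/2=0, d=(M1−M0)/(6·1)=-1/87, b=Δ0−h0·(2M0+M1)/6=-86/87
seg 1: a=0, c=M1/2=-1/29, d=(M2−M1)/(6·3)=11/783, b=Δ1−h1·(2M1+M2)/6=-89/87
seg 2: a=-3, c=M2/2=8/87, d=(M3−M2)/(6·3)=-8/783, b=Δ2−h2·(2M2+M3)/6=-74/87
t_q=11/2 → seg 2, τ=3/2; S=-3+-74/87·τ+8/87·τ²+-8/783·τ³=-119/29

  seg 0: a=1 b=-86/87 c=0 d=-1/87
  seg 1: a=0 b=-89/87 c=-1/29 d=11/783
  seg 2: a=-3 b=-74/87 c=8/87 d=-8/783
S(11/2) = -119/29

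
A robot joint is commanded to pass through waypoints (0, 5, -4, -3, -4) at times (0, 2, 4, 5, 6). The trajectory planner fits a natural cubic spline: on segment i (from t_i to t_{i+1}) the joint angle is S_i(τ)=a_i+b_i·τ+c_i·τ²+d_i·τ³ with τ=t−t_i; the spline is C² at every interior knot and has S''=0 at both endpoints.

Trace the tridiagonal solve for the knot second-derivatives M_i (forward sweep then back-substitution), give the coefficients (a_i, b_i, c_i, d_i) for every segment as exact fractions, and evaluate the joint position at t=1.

Δ: Δ0=5/2, Δ1=-9/2, Δ2=1, Δ3=-1
row 1: diag=8, rhs=-42; c'=1/4, d'=-21/4
row 2: denom=6−2·1/4=11/2; d'=(33−2·-21/4)/(11/2)=87/11
row 3: denom=4−1·2/11=42/11; d'=(-12−1·87/11)/(42/11)=-73/14
back: M3=-73/14
back: M2=87/11−2/11·-73/14=62/7
back: M1=-21/4−1/4·62/7=-209/28
M: M0=0, M1=-209/28, M2=62/7, M3=-73/14, M4=0
seg 0: a=0, c=M0/2=0, d=(M1−M0)/(6·2)=-209/336, b=Δ0−h0·(2M0+M1)/6=419/84
seg 1: a=5, c=M1/2=-209/56, d=(M2−M1)/(6·2)=457/336, b=Δ1−h1·(2M1+M2)/6=-52/21
seg 2: a=-4, c=M2/2=31/7, d=(M3−M2)/(6·1)=-197/84, b=Δ2−h2·(2M2+M3)/6=-13/12
seg 3: a=-3, c=M3/2=-73/28, d=(M4−M3)/(6·1)=73/84, b=Δ3−h3·(2M3+M4)/6=31/42
t_q=1 → seg 0, τ=1; S=0+419/84·τ+0·τ²+-209/336·τ³=489/112

  seg 0: a=0 b=419/84 c=0 d=-209/336
  seg 1: a=5 b=-52/21 c=-209/56 d=457/336
  seg 2: a=-4 b=-13/12 c=31/7 d=-197/84
  seg 3: a=-3 b=31/42 c=-73/28 d=73/84
S(1) = 489/112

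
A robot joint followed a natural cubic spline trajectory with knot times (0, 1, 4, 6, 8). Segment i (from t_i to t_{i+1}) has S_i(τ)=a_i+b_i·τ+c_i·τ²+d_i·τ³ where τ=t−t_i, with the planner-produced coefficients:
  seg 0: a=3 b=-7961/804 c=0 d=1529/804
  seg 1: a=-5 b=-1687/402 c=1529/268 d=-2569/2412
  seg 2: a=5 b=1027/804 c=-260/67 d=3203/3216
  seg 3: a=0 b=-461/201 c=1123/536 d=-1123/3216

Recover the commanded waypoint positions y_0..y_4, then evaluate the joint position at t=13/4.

y_0=3 y_1=-5 y_2=5 y_3=0 y_4=1
S(13/4) = 39595/17152

y_0 = S_0(0) = a_0 = 3
y_1 = S_1(0) = a_1 = -5
y_2 = S_2(0) = a_2 = 5
y_3 = S_3(0) = a_3 = 0
y_4 = S_3(2) = 1
t_q=13/4 is in segment 1 (τ=9/4); S_1(τ)=39595/17152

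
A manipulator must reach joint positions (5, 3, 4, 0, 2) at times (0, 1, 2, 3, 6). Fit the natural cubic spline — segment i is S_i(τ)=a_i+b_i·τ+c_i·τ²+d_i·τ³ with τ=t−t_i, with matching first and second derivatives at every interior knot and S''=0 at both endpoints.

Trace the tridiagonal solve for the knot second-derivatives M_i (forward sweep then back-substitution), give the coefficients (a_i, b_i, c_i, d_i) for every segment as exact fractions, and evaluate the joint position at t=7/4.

  seg 0: a=5 b=-1109/348 c=0 d=413/348
  seg 1: a=3 b=65/174 c=413/116 d=-1021/348
  seg 2: a=4 b=-455/348 c=-152/29 d=887/348
  seg 3: a=0 b=-721/174 c=279/116 d=-31/116
S(7/4) = 30031/7424

Δ: Δ0=-2, Δ1=1, Δ2=-4, Δ3=2/3
row 1: diag=4, rhs=18; c'=1/4, d'=9/2
row 2: denom=4−1·1/4=15/4; d'=(-30−1·9/2)/(15/4)=-46/5
row 3: denom=8−1·4/15=116/15; d'=(28−1·-46/5)/(116/15)=279/58
back: M3=279/58
back: M2=-46/5−4/15·279/58=-304/29
back: M1=9/2−1/4·-304/29=413/58
M: M0=0, M1=413/58, M2=-304/29, M3=279/58, M4=0
seg 0: a=5, c=M0/2=0, d=(M1−M0)/(6·1)=413/348, b=Δ0−h0·(2M0+M1)/6=-1109/348
seg 1: a=3, c=M1/2=413/116, d=(M2−M1)/(6·1)=-1021/348, b=Δ1−h1·(2M1+M2)/6=65/174
seg 2: a=4, c=M2/2=-152/29, d=(M3−M2)/(6·1)=887/348, b=Δ2−h2·(2M2+M3)/6=-455/348
seg 3: a=0, c=M3/2=279/116, d=(M4−M3)/(6·3)=-31/116, b=Δ3−h3·(2M3+M4)/6=-721/174
t_q=7/4 → seg 1, τ=3/4; S=3+65/174·τ+413/116·τ²+-1021/348·τ³=30031/7424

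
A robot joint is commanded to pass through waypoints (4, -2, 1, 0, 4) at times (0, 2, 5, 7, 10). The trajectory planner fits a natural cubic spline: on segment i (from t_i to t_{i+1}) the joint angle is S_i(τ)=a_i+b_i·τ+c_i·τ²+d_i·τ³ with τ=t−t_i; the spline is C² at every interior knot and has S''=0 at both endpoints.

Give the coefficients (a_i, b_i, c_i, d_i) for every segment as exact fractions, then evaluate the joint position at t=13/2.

Δ: Δ0=-3, Δ1=1, Δ2=-1/2, Δ3=4/3
row 1: diag=10, rhs=24; c'=3/10, d'=12/5
row 2: denom=10−3·3/10=91/10; d'=(-9−3·12/5)/(91/10)=-162/91
row 3: denom=10−2·20/91=870/91; d'=(11−2·-162/91)/(870/91)=265/174
back: M3=265/174
back: M2=-162/91−20/91·265/174=-184/87
back: M1=12/5−3/10·-184/87=88/29
M: M0=0, M1=88/29, M2=-184/87, M3=265/174, M4=0
seg 0: a=4, c=M0/2=0, d=(M1−M0)/(6·2)=22/87, b=Δ0−h0·(2M0+M1)/6=-349/87
seg 1: a=-2, c=M1/2=44/29, d=(M2−M1)/(6·3)=-224/783, b=Δ1−h1·(2M1+M2)/6=-85/87
seg 2: a=1, c=M2/2=-92/87, d=(M3−M2)/(6·2)=211/696, b=Δ2−h2·(2M2+M3)/6=35/87
seg 3: a=0, c=M3/2=265/348, d=(M4−M3)/(6·3)=-265/3132, b=Δ3−h3·(2M3+M4)/6=-11/58
t_q=13/2 → seg 2, τ=3/2; S=1+35/87·τ+-92/87·τ²+211/696·τ³=459/1856

  seg 0: a=4 b=-349/87 c=0 d=22/87
  seg 1: a=-2 b=-85/87 c=44/29 d=-224/783
  seg 2: a=1 b=35/87 c=-92/87 d=211/696
  seg 3: a=0 b=-11/58 c=265/348 d=-265/3132
S(13/2) = 459/1856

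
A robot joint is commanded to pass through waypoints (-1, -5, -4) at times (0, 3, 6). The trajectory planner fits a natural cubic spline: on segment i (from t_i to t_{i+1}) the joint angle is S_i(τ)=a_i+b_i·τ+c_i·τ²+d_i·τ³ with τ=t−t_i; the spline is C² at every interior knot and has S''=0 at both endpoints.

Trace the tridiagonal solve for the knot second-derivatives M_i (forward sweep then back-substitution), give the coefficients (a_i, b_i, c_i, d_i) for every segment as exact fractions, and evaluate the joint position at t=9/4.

  seg 0: a=-1 b=-7/4 c=0 d=5/108
  seg 1: a=-5 b=-1/2 c=5/12 d=-5/108
S(9/4) = -1129/256

Δ: Δ0=-4/3, Δ1=1/3
row 1: diag=12, rhs=10; c'=1/4, d'=5/6
back: M1=5/6
M: M0=0, M1=5/6, M2=0
seg 0: a=-1, c=M0/2=0, d=(M1−M0)/(6·3)=5/108, b=Δ0−h0·(2M0+M1)/6=-7/4
seg 1: a=-5, c=M1/2=5/12, d=(M2−M1)/(6·3)=-5/108, b=Δ1−h1·(2M1+M2)/6=-1/2
t_q=9/4 → seg 0, τ=9/4; S=-1+-7/4·τ+0·τ²+5/108·τ³=-1129/256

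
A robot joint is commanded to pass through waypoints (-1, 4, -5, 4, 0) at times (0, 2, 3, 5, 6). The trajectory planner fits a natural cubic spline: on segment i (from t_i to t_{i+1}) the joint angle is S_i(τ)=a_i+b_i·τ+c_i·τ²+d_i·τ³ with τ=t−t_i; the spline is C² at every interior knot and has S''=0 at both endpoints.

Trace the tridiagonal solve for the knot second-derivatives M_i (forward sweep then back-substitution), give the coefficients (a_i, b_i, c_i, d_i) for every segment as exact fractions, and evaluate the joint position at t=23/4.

  seg 0: a=-1 b=1397/186 c=0 d=-233/186
  seg 1: a=4 b=-1399/186 c=-233/31 d=1123/186
  seg 2: a=-5 b=-413/93 c=657/62 d=-2279/744
  seg 3: a=4 b=221/186 c=-965/124 d=965/372
S(23/4) = 12761/7936

Δ: Δ0=5/2, Δ1=-9, Δ2=9/2, Δ3=-4
row 1: diag=6, rhs=-69; c'=1/6, d'=-23/2
row 2: denom=6−1·1/6=35/6; d'=(81−1·-23/2)/(35/6)=111/7
row 3: denom=6−2·12/35=186/35; d'=(-51−2·111/7)/(186/35)=-965/62
back: M3=-965/62
back: M2=111/7−12/35·-965/62=657/31
back: M1=-23/2−1/6·657/31=-466/31
M: M0=0, M1=-466/31, M2=657/31, M3=-965/62, M4=0
seg 0: a=-1, c=M0/2=0, d=(M1−M0)/(6·2)=-233/186, b=Δ0−h0·(2M0+M1)/6=1397/186
seg 1: a=4, c=M1/2=-233/31, d=(M2−M1)/(6·1)=1123/186, b=Δ1−h1·(2M1+M2)/6=-1399/186
seg 2: a=-5, c=M2/2=657/62, d=(M3−M2)/(6·2)=-2279/744, b=Δ2−h2·(2M2+M3)/6=-413/93
seg 3: a=4, c=M3/2=-965/124, d=(M4−M3)/(6·1)=965/372, b=Δ3−h3·(2M3+M4)/6=221/186
t_q=23/4 → seg 3, τ=3/4; S=4+221/186·τ+-965/124·τ²+965/372·τ³=12761/7936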